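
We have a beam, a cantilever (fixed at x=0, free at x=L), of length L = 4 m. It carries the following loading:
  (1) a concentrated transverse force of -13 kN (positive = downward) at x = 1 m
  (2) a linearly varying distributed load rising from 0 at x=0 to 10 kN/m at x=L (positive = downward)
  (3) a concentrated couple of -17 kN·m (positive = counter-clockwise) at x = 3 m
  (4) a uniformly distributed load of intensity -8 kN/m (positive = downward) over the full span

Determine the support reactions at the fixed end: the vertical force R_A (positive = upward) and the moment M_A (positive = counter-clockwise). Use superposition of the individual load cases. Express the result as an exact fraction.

Load 1 — point force P=-13 kN at a=1 m (b=L-a=3):
  R_A = P = (-13) = -13 kN
  M_A = Pa = (-13)·1 = -13 kN·m
Load 2 — triangular load w₀=10 kN/m (0→w₀ over full span):
  R_A = w₀L/2 = 10·4/2 = 20 kN
  M_A = w₀L²/3 = 10·4²/3 = 160/3 kN·m
Load 3 — applied couple M₀=-17 kN·m at a=3 m (b=L-a=1):
  R_A = 0 kN
  M_A = -M₀ = -(-17) = 17 kN·m
Load 4 — uniform load w=-8 kN/m over full span:
  R_A = wL = (-8)·4 = -32 kN
  M_A = wL²/2 = (-8)·4²/2 = -64 kN·m
Superposition: R_A = -25 kN, M_A = -20/3 kN·m

R_A = -25 kN, M_A = -20/3 kN·m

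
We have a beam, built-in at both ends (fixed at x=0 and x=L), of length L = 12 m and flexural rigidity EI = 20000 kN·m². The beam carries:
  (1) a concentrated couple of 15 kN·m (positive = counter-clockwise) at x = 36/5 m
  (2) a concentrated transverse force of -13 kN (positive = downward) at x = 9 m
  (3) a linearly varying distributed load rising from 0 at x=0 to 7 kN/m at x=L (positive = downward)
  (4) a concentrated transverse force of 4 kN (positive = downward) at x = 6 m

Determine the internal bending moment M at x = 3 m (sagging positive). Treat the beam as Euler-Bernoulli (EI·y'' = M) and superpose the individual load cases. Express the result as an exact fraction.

Load 1 — applied couple M₀=15 kN·m at a=36/5 m (b=L-a=24/5):
  M_1 = R_Ax - M_A  [x≤a] with R_A=9/5, M_A=24/5 = (9/5)·3 - (24/5) = 3/5 kN·m
Load 2 — point force P=-13 kN at a=9 m (b=L-a=3):
  M_2 = Pb²(3a+b)x/L³ - Pab²/L²  [x≤a] = (-13)·3²·(3·9+3)·3/12³ - (-13)·9·3²/12² = 39/32 kN·m
Load 3 — triangular load w₀=7 kN/m (0→w₀ over full span):
  M_3 = 3w₀Lx/20 - w₀L²/30 - w₀x³/(6L) = 3·7·12·3/20 - 7·12²/30 - 7·3³/(6·12) = 63/40 kN·m
Load 4 — point force P=4 kN at a=6 m (b=L-a=6):
  M_4 = Pb²(3a+b)x/L³ - Pab²/L²  [x≤a] = 4·6²·(3·6+6)·3/12³ - 4·6·6²/12² = 0 kN·m
Superposition: M = Σ M_i = 543/160 kN·m ≈ 3.393750 kN·m

M(3) = 543/160 kN·m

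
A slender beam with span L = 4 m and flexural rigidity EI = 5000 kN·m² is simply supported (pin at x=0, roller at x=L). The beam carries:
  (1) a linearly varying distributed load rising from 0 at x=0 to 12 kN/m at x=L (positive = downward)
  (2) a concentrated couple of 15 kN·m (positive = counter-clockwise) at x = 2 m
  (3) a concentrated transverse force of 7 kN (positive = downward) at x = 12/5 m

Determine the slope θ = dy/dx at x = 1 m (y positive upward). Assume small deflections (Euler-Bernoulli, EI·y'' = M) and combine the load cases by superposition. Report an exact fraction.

θ(1) = -24833/7500000 rad

Load 1 — triangular load w₀=12 kN/m (0→w₀ over full span):
  θ_1 = -w₀(7L⁴-30L²x²+15x⁴)/(360LEI) = -12·(7·4⁴-30·4²·1²+15·1⁴)/(360·4·5000) = -1327/600000 rad
Load 2 — applied couple M₀=15 kN·m at a=2 m (b=L-a=2):
  θ_2 = (M₀x²/(2L)+C₁)/EI  [x≤a] with C₁=M₀(3b²-L²)/(6L)=-5/2 = (15·1²/(2·4)+(-5/2))/5000 = -1/8000 rad
Load 3 — point force P=7 kN at a=12/5 m (b=L-a=8/5):
  θ_3 = -Pb(L²-b²-3x²)/(6LEI)  [x≤a] = -7·(8/5)·(4²-(8/5)²-3·1²)/(6·4·5000) = -609/625000 rad
Superposition: θ = Σ θ_i = -24833/7500000 rad ≈ -0.003311 rad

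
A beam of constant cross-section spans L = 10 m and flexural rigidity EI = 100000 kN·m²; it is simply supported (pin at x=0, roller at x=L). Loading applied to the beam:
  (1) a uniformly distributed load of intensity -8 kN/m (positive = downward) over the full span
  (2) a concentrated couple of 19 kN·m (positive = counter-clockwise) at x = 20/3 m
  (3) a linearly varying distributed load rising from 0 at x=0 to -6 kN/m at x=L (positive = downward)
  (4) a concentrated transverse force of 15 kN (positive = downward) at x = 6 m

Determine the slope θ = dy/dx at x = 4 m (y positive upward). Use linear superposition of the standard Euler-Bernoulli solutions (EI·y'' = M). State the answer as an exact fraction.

Load 1 — uniform load w=-8 kN/m over full span:
  θ_1 = -w(L³-6Lx²+4x³)/(24EI) = -(-8)·(10³-6·10·4²+4·4³)/(24·100000) = 37/37500 rad
Load 2 — applied couple M₀=19 kN·m at a=20/3 m (b=L-a=10/3):
  θ_2 = (M₀x²/(2L)+C₁)/EI  [x≤a] with C₁=M₀(3b²-L²)/(6L)=-190/9 = (19·4²/(2·10)+(-190/9))/100000 = -133/2250000 rad
Load 3 — triangular load w₀=-6 kN/m (0→w₀ over full span):
  θ_3 = -w₀(7L⁴-30L²x²+15x⁴)/(360LEI) = -(-6)·(7·10⁴-30·10²·4²+15·4⁴)/(360·10·100000) = 323/750000 rad
Load 4 — point force P=15 kN at a=6 m (b=L-a=4):
  θ_4 = -Pb(L²-b²-3x²)/(6LEI)  [x≤a] = -15·4·(10²-4²-3·4²)/(6·10·100000) = -9/25000 rad
Superposition: θ = Σ θ_i = 1123/1125000 rad ≈ 0.000998 rad

θ(4) = 1123/1125000 rad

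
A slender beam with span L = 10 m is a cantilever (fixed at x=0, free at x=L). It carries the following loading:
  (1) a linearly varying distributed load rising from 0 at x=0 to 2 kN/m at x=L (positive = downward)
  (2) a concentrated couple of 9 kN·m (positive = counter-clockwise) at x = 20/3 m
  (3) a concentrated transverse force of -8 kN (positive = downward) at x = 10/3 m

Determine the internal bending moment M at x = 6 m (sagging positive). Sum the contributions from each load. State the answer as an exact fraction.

M(6) = -73/15 kN·m

Load 1 — triangular load w₀=2 kN/m (0→w₀ over full span):
  M_1 = w₀Lx/2 - w₀L²/3 - w₀x³/(6L) = 2·10·6/2 - 2·10²/3 - 2·6³/(6·10) = -208/15 kN·m
Load 2 — applied couple M₀=9 kN·m at a=20/3 m (b=L-a=10/3):
  M_2 = M₀  [x≤a] = 9 = 9 kN·m
Load 3 — point force P=-8 kN at a=10/3 m (b=L-a=20/3):
  M_3 = 0  [x>a] = 0 kN·m
Superposition: M = Σ M_i = -73/15 kN·m ≈ -4.866667 kN·m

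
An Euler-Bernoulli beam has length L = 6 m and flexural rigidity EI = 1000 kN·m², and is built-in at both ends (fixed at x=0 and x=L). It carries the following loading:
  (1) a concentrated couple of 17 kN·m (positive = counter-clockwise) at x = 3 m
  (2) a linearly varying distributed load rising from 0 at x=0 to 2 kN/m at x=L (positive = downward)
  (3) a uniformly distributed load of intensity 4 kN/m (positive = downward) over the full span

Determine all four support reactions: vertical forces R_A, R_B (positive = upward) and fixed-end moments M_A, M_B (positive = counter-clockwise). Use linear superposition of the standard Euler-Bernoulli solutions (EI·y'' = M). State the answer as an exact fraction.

Load 1 — applied couple M₀=17 kN·m at a=3 m (b=L-a=3):
  R_A = 6M₀ab/L³ = 6·17·3·3/6³ = 17/4 kN
  M_A = M₀b(2a-b)/L² = 17·3·(2·3-3)/6² = 17/4 kN·m
  R_B = -6M₀ab/L³ = -6·17·3·3/6³ = -17/4 kN
  M_B = M₀a(2b-a)/L² = 17·3·(2·3-3)/6² = 17/4 kN·m
Load 2 — triangular load w₀=2 kN/m (0→w₀ over full span):
  R_A = 3w₀L/20 = 3·2·6/20 = 9/5 kN
  M_A = w₀L²/30 = 2·6²/30 = 12/5 kN·m
  R_B = 7w₀L/20 = 7·2·6/20 = 21/5 kN
  M_B = -w₀L²/20 = -2·6²/20 = -18/5 kN·m
Load 3 — uniform load w=4 kN/m over full span:
  R_A = wL/2 = 4·6/2 = 12 kN
  M_A = wL²/12 = 4·6²/12 = 12 kN·m
  R_B = wL/2 = 4·6/2 = 12 kN
  M_B = -wL²/12 = -4·6²/12 = -12 kN·m
Superposition: R_A = 361/20 kN, M_A = 373/20 kN·m, R_B = 239/20 kN, M_B = -227/20 kN·m

R_A = 361/20 kN, M_A = 373/20 kN·m, R_B = 239/20 kN, M_B = -227/20 kN·m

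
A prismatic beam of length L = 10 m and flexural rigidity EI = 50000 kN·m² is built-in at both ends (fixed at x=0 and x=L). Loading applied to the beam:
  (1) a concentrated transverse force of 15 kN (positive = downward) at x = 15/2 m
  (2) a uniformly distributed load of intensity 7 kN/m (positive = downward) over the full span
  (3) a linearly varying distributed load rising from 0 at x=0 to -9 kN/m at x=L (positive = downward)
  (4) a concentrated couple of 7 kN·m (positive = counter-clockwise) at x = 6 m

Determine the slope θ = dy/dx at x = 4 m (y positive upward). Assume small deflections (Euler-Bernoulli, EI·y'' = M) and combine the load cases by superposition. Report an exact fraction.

Load 1 — point force P=15 kN at a=15/2 m (b=L-a=5/2):
  θ_1 = -Pb²x(2aL-(3a+b)x)/(2L³EI)  [x≤a] = -15·(5/2)²·4·(2·(15/2)·10-(3·(15/2)+(5/2))·4)/(2·10³·50000) = -3/16000 rad
Load 2 — uniform load w=7 kN/m over full span:
  θ_2 = -wx(L-x)(L-2x)/(12EI) = -7·4·(10-4)·(10-2·4)/(12·50000) = -7/12500 rad
Load 3 — triangular load w₀=-9 kN/m (0→w₀ over full span):
  θ_3 = -w₀(2x(L-x)(L-2x)(x+2L)+x²(L-x)²)/(120LEI) = -(-9)·(2·4·(10-4)·(10-2·4)·(4+2·10)+4²·(10-4)²)/(120·10·50000) = 27/62500 rad
Load 4 — applied couple M₀=7 kN·m at a=6 m (b=L-a=4):
  θ_4 = (R_Ax²/2 - M_Ax)/EI  [x≤a] with R_A=126/125, M_A=56/25 = ((126/125)·4²/2 - (56/25)·4)/50000 = -7/390625 rad
Superposition: θ = Σ θ_i = -16671/50000000 rad ≈ -0.000333 rad

θ(4) = -16671/50000000 rad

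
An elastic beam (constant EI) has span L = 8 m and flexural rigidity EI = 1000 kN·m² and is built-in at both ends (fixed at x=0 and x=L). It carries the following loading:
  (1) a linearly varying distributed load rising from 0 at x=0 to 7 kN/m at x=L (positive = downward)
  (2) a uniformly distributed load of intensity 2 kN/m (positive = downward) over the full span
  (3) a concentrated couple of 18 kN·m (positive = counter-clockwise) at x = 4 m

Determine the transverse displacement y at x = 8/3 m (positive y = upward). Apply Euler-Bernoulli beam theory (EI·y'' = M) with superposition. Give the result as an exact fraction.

Load 1 — triangular load w₀=7 kN/m (0→w₀ over full span):
  y_1 = -w₀x²(L-x)²(x+2L)/(120LEI) = -7·(8/3)²·(8-(8/3))²·((8/3)+2·8)/(120·8·1000) = -12544/455625 m
Load 2 — uniform load w=2 kN/m over full span:
  y_2 = -wx²(L-x)²/(24EI) = -2·(8/3)²·(8-(8/3))²/(24·1000) = -512/30375 m
Load 3 — applied couple M₀=18 kN·m at a=4 m (b=L-a=4):
  y_3 = (R_Ax³/6 - M_Ax²/2)/EI  [x≤a] with R_A=27/8, M_A=9/2 = ((27/8)·(8/3)³/6 - (9/2)·(8/3)²/2)/1000 = -2/375 m
Superposition: y = Σ y_i = -22654/455625 m ≈ -0.049721 m

y(8/3) = -22654/455625 m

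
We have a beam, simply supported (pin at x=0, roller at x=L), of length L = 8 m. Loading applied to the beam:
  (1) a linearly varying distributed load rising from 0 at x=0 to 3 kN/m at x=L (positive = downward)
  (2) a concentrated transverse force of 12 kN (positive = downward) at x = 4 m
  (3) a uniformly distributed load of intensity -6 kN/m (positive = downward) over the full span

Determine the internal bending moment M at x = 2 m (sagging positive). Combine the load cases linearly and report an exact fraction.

M(2) = -33/2 kN·m

Load 1 — triangular load w₀=3 kN/m (0→w₀ over full span):
  M_1 = w₀Lx/6 - w₀x³/(6L) = 3·8·2/6 - 3·2³/(6·8) = 15/2 kN·m
Load 2 — point force P=12 kN at a=4 m (b=L-a=4):
  M_2 = Pbx/L  [x≤a] = 12·4·2/8 = 12 kN·m
Load 3 — uniform load w=-6 kN/m over full span:
  M_3 = wx(L-x)/2 = (-6)·2·(8-2)/2 = -36 kN·m
Superposition: M = Σ M_i = -33/2 kN·m ≈ -16.500000 kN·m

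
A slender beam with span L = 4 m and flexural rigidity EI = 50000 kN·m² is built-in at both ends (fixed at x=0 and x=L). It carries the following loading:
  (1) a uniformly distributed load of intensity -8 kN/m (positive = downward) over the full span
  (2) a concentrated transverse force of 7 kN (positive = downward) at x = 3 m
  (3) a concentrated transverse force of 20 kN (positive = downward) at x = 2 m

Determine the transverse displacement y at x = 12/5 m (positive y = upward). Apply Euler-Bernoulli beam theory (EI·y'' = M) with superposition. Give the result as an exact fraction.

y(12/5) = -8693/187500000 m

Load 1 — uniform load w=-8 kN/m over full span:
  y_1 = -wx²(L-x)²/(24EI) = -(-8)·(12/5)²·(4-(12/5))²/(24·50000) = 192/1953125 m
Load 2 — point force P=7 kN at a=3 m (b=L-a=1):
  y_2 = -Pb²x²(3aL-(3a+b)x)/(6L³EI)  [x≤a] = -7·1²·(12/5)²·(3·3·4-(3·3+1)·(12/5))/(6·4³·50000) = -63/2500000 m
Load 3 — point force P=20 kN at a=2 m (b=L-a=2):
  y_3 = -Pa²(L-x)²(3bL-(3b+a)(L-x))/(6L³EI)  [x>a] = -20·2²·(4-(12/5))²·(3·2·4-(3·2+2)·(4-(12/5)))/(6·4³·50000) = -28/234375 m
Superposition: y = Σ y_i = -8693/187500000 m ≈ -0.000046 m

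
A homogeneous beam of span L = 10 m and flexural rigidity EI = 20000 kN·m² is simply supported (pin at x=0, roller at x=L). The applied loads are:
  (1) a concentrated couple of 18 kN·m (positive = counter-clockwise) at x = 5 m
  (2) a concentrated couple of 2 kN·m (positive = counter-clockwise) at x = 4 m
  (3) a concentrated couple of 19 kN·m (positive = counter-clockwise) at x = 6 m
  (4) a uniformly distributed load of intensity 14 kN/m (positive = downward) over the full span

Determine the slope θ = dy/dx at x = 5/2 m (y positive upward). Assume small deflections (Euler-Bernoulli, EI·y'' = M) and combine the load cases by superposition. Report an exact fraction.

Load 1 — applied couple M₀=18 kN·m at a=5 m (b=L-a=5):
  θ_1 = (M₀x²/(2L)+C₁)/EI  [x≤a] with C₁=M₀(3b²-L²)/(6L)=-15/2 = (18·(5/2)²/(2·10)+(-15/2))/20000 = -3/32000 rad
Load 2 — applied couple M₀=2 kN·m at a=4 m (b=L-a=6):
  θ_2 = (M₀x²/(2L)+C₁)/EI  [x≤a] with C₁=M₀(3b²-L²)/(6L)=4/15 = (2·(5/2)²/(2·10)+(4/15))/20000 = 107/2400000 rad
Load 3 — applied couple M₀=19 kN·m at a=6 m (b=L-a=4):
  θ_3 = (M₀x²/(2L)+C₁)/EI  [x≤a] with C₁=M₀(3b²-L²)/(6L)=-247/15 = (19·(5/2)²/(2·10)+(-247/15))/20000 = -2527/4800000 rad
Load 4 — uniform load w=14 kN/m over full span:
  θ_4 = -w(L³-6Lx²+4x³)/(24EI) = -14·(10³-6·10·(5/2)²+4·(5/2)³)/(24·20000) = -77/3840 rad
Superposition: θ = Σ θ_i = -99013/4800000 rad ≈ -0.020628 rad

θ(5/2) = -99013/4800000 rad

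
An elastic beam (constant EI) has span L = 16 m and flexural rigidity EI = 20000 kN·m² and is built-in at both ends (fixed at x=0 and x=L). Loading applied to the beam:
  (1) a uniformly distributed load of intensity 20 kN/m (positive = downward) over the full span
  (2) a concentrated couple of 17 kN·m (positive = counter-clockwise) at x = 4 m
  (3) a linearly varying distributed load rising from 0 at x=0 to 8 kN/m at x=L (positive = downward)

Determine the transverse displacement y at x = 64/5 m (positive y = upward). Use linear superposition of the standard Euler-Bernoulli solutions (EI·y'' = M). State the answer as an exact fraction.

y(64/5) = -3301961/39062500 m

Load 1 — uniform load w=20 kN/m over full span:
  y_1 = -wx²(L-x)²/(24EI) = -20·(64/5)²·(16-(64/5))²/(24·20000) = -16384/234375 m
Load 2 — applied couple M₀=17 kN·m at a=4 m (b=L-a=12):
  y_2 = (R_Ax³/6 - M_Ax²/2 - M₀(x-a)²/2)/EI  [x>a] with R_A=153/128, M_A=-51/16 = ((153/128)·(64/5)³/6 - (-51/16)·(64/5)²/2 - 17·((64/5)-4)²/2)/20000 = 323/312500 m
Load 3 — triangular load w₀=8 kN/m (0→w₀ over full span):
  y_3 = -w₀x²(L-x)²(x+2L)/(120LEI) = -8·(64/5)²·(16-(64/5))²·((64/5)+2·16)/(120·16·20000) = -458752/29296875 m
Superposition: y = Σ y_i = -3301961/39062500 m ≈ -0.084530 m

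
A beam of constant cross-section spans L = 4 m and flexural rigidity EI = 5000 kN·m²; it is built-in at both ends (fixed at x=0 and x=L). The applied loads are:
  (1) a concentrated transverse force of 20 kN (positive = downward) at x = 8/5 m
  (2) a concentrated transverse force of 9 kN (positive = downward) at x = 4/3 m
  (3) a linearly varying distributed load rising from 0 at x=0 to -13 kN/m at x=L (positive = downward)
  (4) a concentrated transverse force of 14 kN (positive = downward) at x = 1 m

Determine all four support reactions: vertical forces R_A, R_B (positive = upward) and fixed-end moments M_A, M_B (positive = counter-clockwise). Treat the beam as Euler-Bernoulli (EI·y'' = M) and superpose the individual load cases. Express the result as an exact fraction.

R_A = 28367/1200 kN, M_A = 3559/200 kN·m, R_B = -7967/1200 kN, M_B = -1543/600 kN·m

Load 1 — point force P=20 kN at a=8/5 m (b=L-a=12/5):
  R_A = Pb²(3a+b)/L³ = 20·(12/5)²·(3·(8/5)+(12/5))/4³ = 324/25 kN
  M_A = Pab²/L² = 20·(8/5)·(12/5)²/4² = 288/25 kN·m
  R_B = Pa²(a+3b)/L³ = 20·(8/5)²·((8/5)+3·(12/5))/4³ = 176/25 kN
  M_B = -Pa²b/L² = -20·(8/5)²·(12/5)/4² = -192/25 kN·m
Load 2 — point force P=9 kN at a=4/3 m (b=L-a=8/3):
  R_A = Pb²(3a+b)/L³ = 9·(8/3)²·(3·(4/3)+(8/3))/4³ = 20/3 kN
  M_A = Pab²/L² = 9·(4/3)·(8/3)²/4² = 16/3 kN·m
  R_B = Pa²(a+3b)/L³ = 9·(4/3)²·((4/3)+3·(8/3))/4³ = 7/3 kN
  M_B = -Pa²b/L² = -9·(4/3)²·(8/3)/4² = -8/3 kN·m
Load 3 — triangular load w₀=-13 kN/m (0→w₀ over full span):
  R_A = 3w₀L/20 = 3·(-13)·4/20 = -39/5 kN
  M_A = w₀L²/30 = (-13)·4²/30 = -104/15 kN·m
  R_B = 7w₀L/20 = 7·(-13)·4/20 = -91/5 kN
  M_B = -w₀L²/20 = -(-13)·4²/20 = 52/5 kN·m
Load 4 — point force P=14 kN at a=1 m (b=L-a=3):
  R_A = Pb²(3a+b)/L³ = 14·3²·(3·1+3)/4³ = 189/16 kN
  M_A = Pab²/L² = 14·1·3²/4² = 63/8 kN·m
  R_B = Pa²(a+3b)/L³ = 14·1²·(1+3·3)/4³ = 35/16 kN
  M_B = -Pa²b/L² = -14·1²·3/4² = -21/8 kN·m
Superposition: R_A = 28367/1200 kN, M_A = 3559/200 kN·m, R_B = -7967/1200 kN, M_B = -1543/600 kN·m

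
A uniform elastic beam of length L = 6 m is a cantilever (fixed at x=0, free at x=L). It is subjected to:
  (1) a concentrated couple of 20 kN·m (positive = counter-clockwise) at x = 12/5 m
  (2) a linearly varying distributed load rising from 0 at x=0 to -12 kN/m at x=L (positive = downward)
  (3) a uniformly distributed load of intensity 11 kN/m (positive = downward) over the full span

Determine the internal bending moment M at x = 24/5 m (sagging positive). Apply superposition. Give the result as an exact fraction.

Load 1 — applied couple M₀=20 kN·m at a=12/5 m (b=L-a=18/5):
  M_1 = 0  [x>a] = 0 kN·m
Load 2 — triangular load w₀=-12 kN/m (0→w₀ over full span):
  M_2 = w₀Lx/2 - w₀L²/3 - w₀x³/(6L) = (-12)·6·(24/5)/2 - (-12)·6²/3 - (-12)·(24/5)³/(6·6) = 1008/125 kN·m
Load 3 — uniform load w=11 kN/m over full span:
  M_3 = -w(L-x)²/2 = -11·(6-(24/5))²/2 = -198/25 kN·m
Superposition: M = Σ M_i = 18/125 kN·m ≈ 0.144000 kN·m

M(24/5) = 18/125 kN·m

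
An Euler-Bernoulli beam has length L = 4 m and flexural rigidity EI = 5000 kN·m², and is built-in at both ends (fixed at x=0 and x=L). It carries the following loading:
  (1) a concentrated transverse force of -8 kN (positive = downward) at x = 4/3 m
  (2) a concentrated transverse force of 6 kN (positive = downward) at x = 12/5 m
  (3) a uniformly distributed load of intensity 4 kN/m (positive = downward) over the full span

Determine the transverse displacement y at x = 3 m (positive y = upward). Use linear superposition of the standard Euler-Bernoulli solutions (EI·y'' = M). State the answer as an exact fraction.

Load 1 — point force P=-8 kN at a=4/3 m (b=L-a=8/3):
  y_1 = -Pa²(L-x)²(3bL-(3b+a)(L-x))/(6L³EI)  [x>a] = -(-8)·(4/3)²·(4-3)²·(3·(8/3)·4-(3·(8/3)+(4/3))·(4-3))/(6·4³·5000) = 17/101250 m
Load 2 — point force P=6 kN at a=12/5 m (b=L-a=8/5):
  y_2 = -Pa²(L-x)²(3bL-(3b+a)(L-x))/(6L³EI)  [x>a] = -6·(12/5)²·(4-3)²·(3·(8/5)·4-(3·(8/5)+(12/5))·(4-3))/(6·4³·5000) = -27/125000 m
Load 3 — uniform load w=4 kN/m over full span:
  y_3 = -wx²(L-x)²/(24EI) = -4·3²·(4-3)²/(24·5000) = -3/10000 m
Superposition: y = Σ y_i = -7049/20250000 m ≈ -0.000348 m

y(3) = -7049/20250000 m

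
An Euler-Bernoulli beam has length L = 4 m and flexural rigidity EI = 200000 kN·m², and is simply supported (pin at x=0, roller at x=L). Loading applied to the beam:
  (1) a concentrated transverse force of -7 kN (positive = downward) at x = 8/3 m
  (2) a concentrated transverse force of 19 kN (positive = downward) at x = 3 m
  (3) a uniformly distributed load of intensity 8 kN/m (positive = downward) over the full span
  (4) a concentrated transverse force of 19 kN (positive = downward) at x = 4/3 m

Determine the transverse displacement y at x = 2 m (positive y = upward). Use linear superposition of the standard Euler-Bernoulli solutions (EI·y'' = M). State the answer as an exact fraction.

Load 1 — point force P=-7 kN at a=8/3 m (b=L-a=4/3):
  y_1 = -Pbx(L²-b²-x²)/(6LEI)  [x≤a] = -(-7)·(4/3)·2·(4²-(4/3)²-2²)/(6·4·200000) = 161/4050000 m
Load 2 — point force P=19 kN at a=3 m (b=L-a=1):
  y_2 = -Pbx(L²-b²-x²)/(6LEI)  [x≤a] = -19·1·2·(4²-1²-2²)/(6·4·200000) = -209/2400000 m
Load 3 — uniform load w=8 kN/m over full span:
  y_3 = -wx(L³-2Lx²+x³)/(24EI) = -8·2·(4³-2·4·2²+2³)/(24·200000) = -1/7500 m
Load 4 — point force P=19 kN at a=4/3 m (b=L-a=8/3):
  y_4 = -Pa(L-x)(2Lx-a²-x²)/(6LEI)  [x>a] = -19·(4/3)·(4-2)·(2·4·2-(4/3)²-2²)/(6·4·200000) = -437/4050000 m
Superposition: y = Σ y_i = -6233/21600000 m ≈ -0.000289 m

y(2) = -6233/21600000 m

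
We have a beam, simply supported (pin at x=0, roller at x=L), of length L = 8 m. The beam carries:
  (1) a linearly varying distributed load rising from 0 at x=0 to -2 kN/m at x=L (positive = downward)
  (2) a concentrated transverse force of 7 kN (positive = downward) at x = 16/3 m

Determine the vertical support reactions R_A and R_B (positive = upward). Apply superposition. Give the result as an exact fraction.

Load 1 — triangular load w₀=-2 kN/m (0→w₀ over full span):
  R_A = w₀L/6 = (-2)·8/6 = -8/3 kN
  R_B = w₀L/3 = (-2)·8/3 = -16/3 kN
Load 2 — point force P=7 kN at a=16/3 m (b=L-a=8/3):
  R_A = Pb/L = 7·(8/3)/8 = 7/3 kN
  R_B = Pa/L = 7·(16/3)/8 = 14/3 kN
Superposition: R_A = -1/3 kN, R_B = -2/3 kN

R_A = -1/3 kN, R_B = -2/3 kN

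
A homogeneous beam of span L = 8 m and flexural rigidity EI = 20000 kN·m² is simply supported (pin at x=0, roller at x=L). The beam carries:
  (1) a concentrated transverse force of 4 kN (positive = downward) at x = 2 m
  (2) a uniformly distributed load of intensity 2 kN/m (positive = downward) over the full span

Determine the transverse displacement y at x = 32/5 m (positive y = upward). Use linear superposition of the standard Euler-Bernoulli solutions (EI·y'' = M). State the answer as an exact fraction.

Load 1 — point force P=4 kN at a=2 m (b=L-a=6):
  y_1 = -Pa(L-x)(2Lx-a²-x²)/(6LEI)  [x>a] = -4·2·(8-(32/5))·(2·8·(32/5)-2²-(32/5)²)/(6·8·20000) = -359/468750 m
Load 2 — uniform load w=2 kN/m over full span:
  y_2 = -wx(L³-2Lx²+x³)/(24EI) = -2·(32/5)·(8³-2·8·(32/5)²+(32/5)³)/(24·20000) = -3712/1171875 m
Superposition: y = Σ y_i = -3073/781250 m ≈ -0.003933 m

y(32/5) = -3073/781250 m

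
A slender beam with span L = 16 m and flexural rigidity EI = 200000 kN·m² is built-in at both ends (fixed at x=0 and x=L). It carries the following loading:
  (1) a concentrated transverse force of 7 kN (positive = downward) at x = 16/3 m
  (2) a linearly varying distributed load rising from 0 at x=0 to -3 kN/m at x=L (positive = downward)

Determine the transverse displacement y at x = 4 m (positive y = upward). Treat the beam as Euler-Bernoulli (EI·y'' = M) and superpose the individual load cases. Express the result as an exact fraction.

y(4) = 2641/10125000 m

Load 1 — point force P=7 kN at a=16/3 m (b=L-a=32/3):
  y_1 = -Pb²x²(3aL-(3a+b)x)/(6L³EI)  [x≤a] = -7·(32/3)²·4²·(3·(16/3)·16-(3·(16/3)+(32/3))·4)/(6·16³·200000) = -98/253125 m
Load 2 — triangular load w₀=-3 kN/m (0→w₀ over full span):
  y_2 = -w₀x²(L-x)²(x+2L)/(120LEI) = -(-3)·4²·(16-4)²·(4+2·16)/(120·16·200000) = 81/125000 m
Superposition: y = Σ y_i = 2641/10125000 m ≈ 0.000261 m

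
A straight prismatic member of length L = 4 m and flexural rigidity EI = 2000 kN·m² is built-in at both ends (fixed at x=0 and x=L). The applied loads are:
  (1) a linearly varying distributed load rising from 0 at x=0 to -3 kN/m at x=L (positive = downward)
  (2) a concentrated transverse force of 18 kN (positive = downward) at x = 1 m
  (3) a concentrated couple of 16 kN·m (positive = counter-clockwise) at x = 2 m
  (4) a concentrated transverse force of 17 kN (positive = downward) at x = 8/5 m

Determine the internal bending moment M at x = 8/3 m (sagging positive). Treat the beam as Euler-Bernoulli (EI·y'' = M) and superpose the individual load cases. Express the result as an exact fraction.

Load 1 — triangular load w₀=-3 kN/m (0→w₀ over full span):
  M_1 = 3w₀Lx/20 - w₀L²/30 - w₀x³/(6L) = 3·(-3)·4·(8/3)/20 - (-3)·4²/30 - (-3)·(8/3)³/(6·4) = -112/135 kN·m
Load 2 — point force P=18 kN at a=1 m (b=L-a=3):
  M_2 = Pa²(a+3b)(L-x)/L³ - Pa²b/L²  [x>a] = 18·1²·(1+3·3)·(4-(8/3))/4³ - 18·1²·3/4² = 3/8 kN·m
Load 3 — applied couple M₀=16 kN·m at a=2 m (b=L-a=2):
  M_3 = R_Ax - M_A - M₀  [x>a] with R_A=6, M_A=4 = 6·(8/3) - 4 - 16 = -4 kN·m
Load 4 — point force P=17 kN at a=8/5 m (b=L-a=12/5):
  M_4 = Pa²(a+3b)(L-x)/L³ - Pa²b/L²  [x>a] = 17·(8/5)²·((8/5)+3·(12/5))·(4-(8/3))/4³ - 17·(8/5)²·(12/5)/4² = 544/375 kN·m
Superposition: M = Σ M_i = -81107/27000 kN·m ≈ -3.003963 kN·m

M(8/3) = -81107/27000 kN·m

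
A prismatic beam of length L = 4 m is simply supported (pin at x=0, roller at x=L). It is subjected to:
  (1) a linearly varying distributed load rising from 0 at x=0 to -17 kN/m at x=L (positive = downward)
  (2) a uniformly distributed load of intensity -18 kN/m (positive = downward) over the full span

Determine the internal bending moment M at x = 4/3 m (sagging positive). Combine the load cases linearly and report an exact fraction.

M(4/3) = -3680/81 kN·m

Load 1 — triangular load w₀=-17 kN/m (0→w₀ over full span):
  M_1 = w₀Lx/6 - w₀x³/(6L) = (-17)·4·(4/3)/6 - (-17)·(4/3)³/(6·4) = -1088/81 kN·m
Load 2 — uniform load w=-18 kN/m over full span:
  M_2 = wx(L-x)/2 = (-18)·(4/3)·(4-(4/3))/2 = -32 kN·m
Superposition: M = Σ M_i = -3680/81 kN·m ≈ -45.432099 kN·m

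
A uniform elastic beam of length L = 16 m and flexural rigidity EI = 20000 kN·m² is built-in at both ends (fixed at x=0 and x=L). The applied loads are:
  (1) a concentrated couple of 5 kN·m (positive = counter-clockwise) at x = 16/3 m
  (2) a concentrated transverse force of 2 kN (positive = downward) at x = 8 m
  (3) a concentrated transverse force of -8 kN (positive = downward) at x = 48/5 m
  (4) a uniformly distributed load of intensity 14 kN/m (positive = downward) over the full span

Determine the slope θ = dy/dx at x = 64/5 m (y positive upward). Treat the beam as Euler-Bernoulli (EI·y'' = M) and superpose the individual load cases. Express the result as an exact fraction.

Load 1 — applied couple M₀=5 kN·m at a=16/3 m (b=L-a=32/3):
  θ_1 = (R_Ax²/2 - M_Ax - M₀(x-a))/EI  [x>a] with R_A=5/12, M_A=0 = ((5/12)·(64/5)²/2 - 0·(64/5) - 5·((64/5)-(16/3)))/20000 = -1/6250 rad
Load 2 — point force P=2 kN at a=8 m (b=L-a=8):
  θ_2 = Pa²(L-x)(2bL-(3b+a)(L-x))/(2L³EI)  [x>a] = 2·8²·(16-(64/5))·(2·8·16-(3·8+8)·(16-(64/5)))/(2·16³·20000) = 6/15625 rad
Load 3 — point force P=-8 kN at a=48/5 m (b=L-a=32/5):
  θ_3 = Pa²(L-x)(2bL-(3b+a)(L-x))/(2L³EI)  [x>a] = (-8)·(48/5)²·(16-(64/5))·(2·(32/5)·16-(3·(32/5)+(48/5))·(16-(64/5)))/(2·16³·20000) = -3168/1953125 rad
Load 4 — uniform load w=14 kN/m over full span:
  θ_4 = -wx(L-x)(L-2x)/(12EI) = -14·(64/5)·(16-(64/5))·(16-2·(64/5))/(12·20000) = 1792/78125 rad
Superposition: θ = Σ θ_i = 84139/3906250 rad ≈ 0.021540 rad

θ(64/5) = 84139/3906250 rad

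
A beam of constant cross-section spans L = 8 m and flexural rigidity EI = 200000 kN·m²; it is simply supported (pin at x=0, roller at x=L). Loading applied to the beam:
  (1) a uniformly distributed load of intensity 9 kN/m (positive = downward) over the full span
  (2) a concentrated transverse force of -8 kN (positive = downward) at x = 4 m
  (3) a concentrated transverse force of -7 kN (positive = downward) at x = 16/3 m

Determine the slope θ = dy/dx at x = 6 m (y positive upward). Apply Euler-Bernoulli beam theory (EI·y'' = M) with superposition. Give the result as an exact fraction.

Load 1 — uniform load w=9 kN/m over full span:
  θ_1 = -w(L³-6Lx²+4x³)/(24EI) = -9·(8³-6·8·6²+4·6³)/(24·200000) = 33/50000 rad
Load 2 — point force P=-8 kN at a=4 m (b=L-a=4):
  θ_2 = -Pa(2L²-6Lx+3x²+a²)/(6LEI)  [x>a] = -(-8)·4·(2·8²-6·8·6+3·6²+4²)/(6·8·200000) = -3/25000 rad
Load 3 — point force P=-7 kN at a=16/3 m (b=L-a=8/3):
  θ_3 = -Pa(2L²-6Lx+3x²+a²)/(6LEI)  [x>a] = -(-7)·(16/3)·(2·8²-6·8·6+3·6²+(16/3)²)/(6·8·200000) = -371/4050000 rad
Superposition: θ = Σ θ_i = 227/506250 rad ≈ 0.000448 rad

θ(6) = 227/506250 rad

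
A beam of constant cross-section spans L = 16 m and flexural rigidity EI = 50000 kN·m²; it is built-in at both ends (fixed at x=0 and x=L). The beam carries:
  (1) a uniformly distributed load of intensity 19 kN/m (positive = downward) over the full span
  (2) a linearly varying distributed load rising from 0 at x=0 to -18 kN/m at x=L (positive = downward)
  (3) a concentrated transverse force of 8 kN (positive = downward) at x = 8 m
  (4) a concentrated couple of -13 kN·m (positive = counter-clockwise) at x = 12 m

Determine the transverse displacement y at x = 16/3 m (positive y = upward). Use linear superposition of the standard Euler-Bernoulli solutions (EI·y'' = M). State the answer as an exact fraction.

y(16/3) = -231023/7593750 m

Load 1 — uniform load w=19 kN/m over full span:
  y_1 = -wx²(L-x)²/(24EI) = -19·(16/3)²·(16-(16/3))²/(24·50000) = -38912/759375 m
Load 2 — triangular load w₀=-18 kN/m (0→w₀ over full span):
  y_2 = -w₀x²(L-x)²(x+2L)/(120LEI) = -(-18)·(16/3)²·(16-(16/3))²·((16/3)+2·16)/(120·16·50000) = 28672/1265625 m
Load 3 — point force P=8 kN at a=8 m (b=L-a=8):
  y_3 = -Pb²x²(3aL-(3a+b)x)/(6L³EI)  [x≤a] = -8·8²·(16/3)²·(3·8·16-(3·8+8)·(16/3))/(6·16³·50000) = -128/50625 m
Load 4 — applied couple M₀=-13 kN·m at a=12 m (b=L-a=4):
  y_4 = (R_Ax³/6 - M_Ax²/2)/EI  [x≤a] with R_A=-117/128, M_A=-65/16 = ((-117/128)·(16/3)³/6 - (-65/16)·(16/3)²/2)/50000 = 13/18750 m
Superposition: y = Σ y_i = -231023/7593750 m ≈ -0.030423 m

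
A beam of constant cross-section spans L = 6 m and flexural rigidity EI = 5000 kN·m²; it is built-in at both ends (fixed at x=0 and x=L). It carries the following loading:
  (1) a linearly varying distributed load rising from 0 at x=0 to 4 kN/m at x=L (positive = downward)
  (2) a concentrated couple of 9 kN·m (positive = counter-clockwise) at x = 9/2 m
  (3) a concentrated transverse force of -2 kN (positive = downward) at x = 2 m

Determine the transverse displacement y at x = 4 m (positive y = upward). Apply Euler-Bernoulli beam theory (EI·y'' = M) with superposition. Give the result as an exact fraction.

Load 1 — triangular load w₀=4 kN/m (0→w₀ over full span):
  y_1 = -w₀x²(L-x)²(x+2L)/(120LEI) = -4·4²·(6-4)²·(4+2·6)/(120·6·5000) = -32/28125 m
Load 2 — applied couple M₀=9 kN·m at a=9/2 m (b=L-a=3/2):
  y_2 = (R_Ax³/6 - M_Ax²/2)/EI  [x≤a] with R_A=27/16, M_A=45/16 = ((27/16)·4³/6 - (45/16)·4²/2)/5000 = -9/10000 m
Load 3 — point force P=-2 kN at a=2 m (b=L-a=4):
  y_3 = -Pa²(L-x)²(3bL-(3b+a)(L-x))/(6L³EI)  [x>a] = -(-2)·2²·(6-4)²·(3·4·6-(3·4+2)·(6-4))/(6·6³·5000) = 11/50625 m
Superposition: y = Σ y_i = -7373/4050000 m ≈ -0.001820 m

y(4) = -7373/4050000 m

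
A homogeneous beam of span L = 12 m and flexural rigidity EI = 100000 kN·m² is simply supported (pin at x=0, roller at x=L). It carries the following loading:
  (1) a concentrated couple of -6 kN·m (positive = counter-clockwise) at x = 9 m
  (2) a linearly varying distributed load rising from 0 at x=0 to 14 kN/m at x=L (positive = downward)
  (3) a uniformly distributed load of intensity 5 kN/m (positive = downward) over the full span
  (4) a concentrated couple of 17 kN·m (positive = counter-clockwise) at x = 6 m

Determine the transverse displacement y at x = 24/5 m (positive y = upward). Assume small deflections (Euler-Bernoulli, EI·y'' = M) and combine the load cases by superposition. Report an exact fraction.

y(24/5) = -23666661/781250000 m

Load 1 — applied couple M₀=-6 kN·m at a=9 m (b=L-a=3):
  y_1 = (M₀x³/(6L)+C₁x)/EI  [x≤a] with C₁=M₀(3b²-L²)/(6L)=39/4 = ((-6)·(24/5)³/(6·12)+(39/4)·(24/5))/100000 = 2349/6250000 m
Load 2 — triangular load w₀=14 kN/m (0→w₀ over full span):
  y_2 = -w₀x(7L⁴-10L²x²+3x⁴)/(360LEI) = -14·(24/5)·(7·12⁴-10·12²·(24/5)²+3·(24/5)⁴)/(360·12·100000) = -862596/48828125 m
Load 3 — uniform load w=5 kN/m over full span:
  y_3 = -wx(L³-2Lx²+x³)/(24EI) = -5·(24/5)·(12³-2·12·(24/5)²+(24/5)³)/(24·100000) = -5022/390625 m
Load 4 — applied couple M₀=17 kN·m at a=6 m (b=L-a=6):
  y_4 = (M₀x³/(6L)+C₁x)/EI  [x≤a] with C₁=M₀(3b²-L²)/(6L)=-17/2 = (17·(24/5)³/(6·12)+(-17/2)·(24/5))/100000 = -459/3125000 m
Superposition: y = Σ y_i = -23666661/781250000 m ≈ -0.030293 m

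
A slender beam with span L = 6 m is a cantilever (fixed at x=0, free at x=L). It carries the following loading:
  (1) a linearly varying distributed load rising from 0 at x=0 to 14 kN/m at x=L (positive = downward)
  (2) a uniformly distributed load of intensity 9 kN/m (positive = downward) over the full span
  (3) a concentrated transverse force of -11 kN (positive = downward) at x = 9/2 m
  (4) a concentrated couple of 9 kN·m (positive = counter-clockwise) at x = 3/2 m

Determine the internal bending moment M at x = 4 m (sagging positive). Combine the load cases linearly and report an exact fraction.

M(4) = -673/18 kN·m

Load 1 — triangular load w₀=14 kN/m (0→w₀ over full span):
  M_1 = w₀Lx/2 - w₀L²/3 - w₀x³/(6L) = 14·6·4/2 - 14·6²/3 - 14·4³/(6·6) = -224/9 kN·m
Load 2 — uniform load w=9 kN/m over full span:
  M_2 = -w(L-x)²/2 = -9·(6-4)²/2 = -18 kN·m
Load 3 — point force P=-11 kN at a=9/2 m (b=L-a=3/2):
  M_3 = -P(a-x)  [x≤a] = -(-11)·((9/2)-4) = 11/2 kN·m
Load 4 — applied couple M₀=9 kN·m at a=3/2 m (b=L-a=9/2):
  M_4 = 0  [x>a] = 0 kN·m
Superposition: M = Σ M_i = -673/18 kN·m ≈ -37.388889 kN·m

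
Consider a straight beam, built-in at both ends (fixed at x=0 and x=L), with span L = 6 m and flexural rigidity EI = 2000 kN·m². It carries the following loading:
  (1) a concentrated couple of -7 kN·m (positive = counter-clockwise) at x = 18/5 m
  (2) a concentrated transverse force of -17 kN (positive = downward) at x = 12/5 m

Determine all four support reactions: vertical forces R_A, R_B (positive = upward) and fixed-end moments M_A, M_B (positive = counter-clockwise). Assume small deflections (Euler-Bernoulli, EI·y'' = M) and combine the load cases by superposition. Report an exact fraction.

R_A = -1587/125 kN, M_A = -2116/125 kN·m, R_B = -538/125 kN, M_B = 1119/125 kN·m

Load 1 — applied couple M₀=-7 kN·m at a=18/5 m (b=L-a=12/5):
  R_A = 6M₀ab/L³ = 6·(-7)·(18/5)·(12/5)/6³ = -42/25 kN
  M_A = M₀b(2a-b)/L² = (-7)·(12/5)·(2·(18/5)-(12/5))/6² = -56/25 kN·m
  R_B = -6M₀ab/L³ = -6·(-7)·(18/5)·(12/5)/6³ = 42/25 kN
  M_B = M₀a(2b-a)/L² = (-7)·(18/5)·(2·(12/5)-(18/5))/6² = -21/25 kN·m
Load 2 — point force P=-17 kN at a=12/5 m (b=L-a=18/5):
  R_A = Pb²(3a+b)/L³ = (-17)·(18/5)²·(3·(12/5)+(18/5))/6³ = -1377/125 kN
  M_A = Pab²/L² = (-17)·(12/5)·(18/5)²/6² = -1836/125 kN·m
  R_B = Pa²(a+3b)/L³ = (-17)·(12/5)²·((12/5)+3·(18/5))/6³ = -748/125 kN
  M_B = -Pa²b/L² = -(-17)·(12/5)²·(18/5)/6² = 1224/125 kN·m
Superposition: R_A = -1587/125 kN, M_A = -2116/125 kN·m, R_B = -538/125 kN, M_B = 1119/125 kN·m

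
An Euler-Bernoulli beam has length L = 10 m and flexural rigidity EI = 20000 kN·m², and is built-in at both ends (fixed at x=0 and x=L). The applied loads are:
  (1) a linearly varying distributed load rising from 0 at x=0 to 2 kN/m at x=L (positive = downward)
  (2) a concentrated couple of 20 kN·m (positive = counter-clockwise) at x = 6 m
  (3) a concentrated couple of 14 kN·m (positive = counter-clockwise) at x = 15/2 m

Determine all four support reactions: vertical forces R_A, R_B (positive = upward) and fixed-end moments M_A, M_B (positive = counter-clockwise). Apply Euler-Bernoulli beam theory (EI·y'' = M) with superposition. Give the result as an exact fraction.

R_A = 1491/200 kN, M_A = 2093/120 kN·m, R_B = 509/200 kN, M_B = -409/40 kN·m

Load 1 — triangular load w₀=2 kN/m (0→w₀ over full span):
  R_A = 3w₀L/20 = 3·2·10/20 = 3 kN
  M_A = w₀L²/30 = 2·10²/30 = 20/3 kN·m
  R_B = 7w₀L/20 = 7·2·10/20 = 7 kN
  M_B = -w₀L²/20 = -2·10²/20 = -10 kN·m
Load 2 — applied couple M₀=20 kN·m at a=6 m (b=L-a=4):
  R_A = 6M₀ab/L³ = 6·20·6·4/10³ = 72/25 kN
  M_A = M₀b(2a-b)/L² = 20·4·(2·6-4)/10² = 32/5 kN·m
  R_B = -6M₀ab/L³ = -6·20·6·4/10³ = -72/25 kN
  M_B = M₀a(2b-a)/L² = 20·6·(2·4-6)/10² = 12/5 kN·m
Load 3 — applied couple M₀=14 kN·m at a=15/2 m (b=L-a=5/2):
  R_A = 6M₀ab/L³ = 6·14·(15/2)·(5/2)/10³ = 63/40 kN
  M_A = M₀b(2a-b)/L² = 14·(5/2)·(2·(15/2)-(5/2))/10² = 35/8 kN·m
  R_B = -6M₀ab/L³ = -6·14·(15/2)·(5/2)/10³ = -63/40 kN
  M_B = M₀a(2b-a)/L² = 14·(15/2)·(2·(5/2)-(15/2))/10² = -21/8 kN·m
Superposition: R_A = 1491/200 kN, M_A = 2093/120 kN·m, R_B = 509/200 kN, M_B = -409/40 kN·m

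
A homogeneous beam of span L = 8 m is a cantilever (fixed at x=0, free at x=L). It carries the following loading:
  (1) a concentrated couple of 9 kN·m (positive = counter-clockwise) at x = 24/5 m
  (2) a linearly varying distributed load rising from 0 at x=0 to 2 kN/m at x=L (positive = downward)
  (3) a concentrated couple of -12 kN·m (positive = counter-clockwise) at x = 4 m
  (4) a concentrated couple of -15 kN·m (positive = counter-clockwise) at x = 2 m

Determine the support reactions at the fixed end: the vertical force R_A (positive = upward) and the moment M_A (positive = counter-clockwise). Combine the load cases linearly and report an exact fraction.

Load 1 — applied couple M₀=9 kN·m at a=24/5 m (b=L-a=16/5):
  R_A = 0 kN
  M_A = -M₀ = -9 kN·m
Load 2 — triangular load w₀=2 kN/m (0→w₀ over full span):
  R_A = w₀L/2 = 2·8/2 = 8 kN
  M_A = w₀L²/3 = 2·8²/3 = 128/3 kN·m
Load 3 — applied couple M₀=-12 kN·m at a=4 m (b=L-a=4):
  R_A = 0 kN
  M_A = -M₀ = -(-12) = 12 kN·m
Load 4 — applied couple M₀=-15 kN·m at a=2 m (b=L-a=6):
  R_A = 0 kN
  M_A = -M₀ = -(-15) = 15 kN·m
Superposition: R_A = 8 kN, M_A = 182/3 kN·m

R_A = 8 kN, M_A = 182/3 kN·m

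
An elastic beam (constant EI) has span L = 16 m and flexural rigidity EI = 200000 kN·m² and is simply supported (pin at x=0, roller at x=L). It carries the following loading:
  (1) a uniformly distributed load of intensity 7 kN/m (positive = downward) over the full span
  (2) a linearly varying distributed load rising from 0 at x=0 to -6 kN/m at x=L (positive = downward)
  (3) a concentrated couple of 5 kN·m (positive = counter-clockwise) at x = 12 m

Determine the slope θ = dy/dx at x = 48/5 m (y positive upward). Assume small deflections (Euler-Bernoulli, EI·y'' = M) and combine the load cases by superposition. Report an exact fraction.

Load 1 — uniform load w=7 kN/m over full span:
  θ_1 = -w(L³-6Lx²+4x³)/(24EI) = -7·(16³-6·16·(48/5)²+4·(48/5)³)/(24·200000) = 2072/1171875 rad
Load 2 — triangular load w₀=-6 kN/m (0→w₀ over full span):
  θ_2 = -w₀(7L⁴-30L²x²+15x⁴)/(360LEI) = -(-6)·(7·16⁴-30·16²·(48/5)²+15·(48/5)⁴)/(360·16·200000) = -3712/5859375 rad
Load 3 — applied couple M₀=5 kN·m at a=12 m (b=L-a=4):
  θ_3 = (M₀x²/(2L)+C₁)/EI  [x≤a] with C₁=M₀(3b²-L²)/(6L)=-65/6 = (5·(48/5)²/(2·16)+(-65/6))/200000 = 107/6000000 rad
Superposition: θ = Σ θ_i = 864319/750000000 rad ≈ 0.001152 rad

θ(48/5) = 864319/750000000 rad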